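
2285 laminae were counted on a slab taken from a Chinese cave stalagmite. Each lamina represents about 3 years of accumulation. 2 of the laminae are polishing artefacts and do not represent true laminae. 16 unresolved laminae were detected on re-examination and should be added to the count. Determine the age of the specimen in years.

6897 years

Adjusted count: 2285 − 2 + 16 = 2299 laminae.
Multiplying by 3 years per lamina: 2299 × 3 = 6897 years.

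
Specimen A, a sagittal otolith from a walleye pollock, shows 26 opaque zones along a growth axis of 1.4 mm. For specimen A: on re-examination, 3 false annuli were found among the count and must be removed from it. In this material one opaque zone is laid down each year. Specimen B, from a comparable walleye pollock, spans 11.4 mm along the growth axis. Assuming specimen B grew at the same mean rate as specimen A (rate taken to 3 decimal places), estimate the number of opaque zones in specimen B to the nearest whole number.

Specimen A: correcting the raw count gives 26 − 3 = 23 true opaque zones.
A: Mean rate = 1.4 mm / 23 years ≈ 0.061 mm/year.
For B, 11.4 / 0.061 = 186.89 years ≈ 187 opaque zones.

187 opaque zones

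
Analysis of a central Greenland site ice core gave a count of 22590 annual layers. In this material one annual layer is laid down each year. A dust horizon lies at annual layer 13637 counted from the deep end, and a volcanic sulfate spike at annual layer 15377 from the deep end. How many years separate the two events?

1740 years

15377 − 13637 = 1740 annual layers lie between the two events.
That is 1740 years at one annual layer per year.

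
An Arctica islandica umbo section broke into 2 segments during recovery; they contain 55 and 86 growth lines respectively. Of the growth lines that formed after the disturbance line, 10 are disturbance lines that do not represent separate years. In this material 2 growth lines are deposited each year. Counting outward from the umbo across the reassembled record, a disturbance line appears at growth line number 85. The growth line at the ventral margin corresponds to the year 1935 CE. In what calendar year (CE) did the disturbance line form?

1912 CE

Total growth lines = 55 + 86 = 141.
The disturbance line sits at growth line 85 from the umbo, so 141 − 85 = 56 growth lines formed after it.
Excluding 10 false growth lines: 56 − 10 = 46.
Dividing by 2 growth lines per year: 46 / 2 = 23 years.
1935 − 23 = 1912 CE.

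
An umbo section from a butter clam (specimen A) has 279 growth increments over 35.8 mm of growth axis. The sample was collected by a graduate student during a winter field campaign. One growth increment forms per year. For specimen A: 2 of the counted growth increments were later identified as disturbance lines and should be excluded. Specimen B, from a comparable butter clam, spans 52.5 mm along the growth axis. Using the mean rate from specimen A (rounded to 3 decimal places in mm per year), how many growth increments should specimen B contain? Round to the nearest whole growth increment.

Specimen A: after corrections the count is 279 − 2 = 277 growth increments.
A: Extension rate ≈ 35.8 / 277 = 0.129 mm per year.
For B, 52.5 / 0.129 = 406.98 years ≈ 407 growth increments.

407 growth increments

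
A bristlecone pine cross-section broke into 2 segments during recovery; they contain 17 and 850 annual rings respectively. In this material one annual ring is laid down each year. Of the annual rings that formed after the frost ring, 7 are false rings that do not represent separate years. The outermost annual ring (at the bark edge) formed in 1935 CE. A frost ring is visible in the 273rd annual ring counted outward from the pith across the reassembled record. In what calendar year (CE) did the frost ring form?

Total annual rings = 17 + 850 = 867.
Between annual ring 273 and the bark edge there are 867 − 273 = 594 annual rings.
Excluding 7 false annual rings: 594 − 7 = 587.
The annual ring at the bark edge is 1935 CE, so the frost ring dates to 1935 − 587 = 1348 CE.

1348 CE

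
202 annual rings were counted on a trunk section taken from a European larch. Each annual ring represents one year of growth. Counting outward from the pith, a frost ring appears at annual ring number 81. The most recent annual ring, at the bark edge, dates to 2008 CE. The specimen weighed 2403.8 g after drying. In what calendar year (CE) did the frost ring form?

1887 CE

202 − 81 = 121 annual rings lie beyond the frost ring toward the bark edge.
Counting back 121 years from 2008 CE places the frost ring in 2008 − 121 = 1887 CE.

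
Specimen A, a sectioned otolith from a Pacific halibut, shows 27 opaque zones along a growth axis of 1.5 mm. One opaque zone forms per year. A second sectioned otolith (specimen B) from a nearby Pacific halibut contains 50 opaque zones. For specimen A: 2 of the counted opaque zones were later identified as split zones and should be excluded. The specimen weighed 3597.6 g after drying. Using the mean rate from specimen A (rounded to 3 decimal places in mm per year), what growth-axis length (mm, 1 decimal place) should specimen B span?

Specimen A: adjusted count: 27 − 2 = 25 opaque zones.
A: Mean rate = 1.5 mm / 25 years ≈ 0.060 mm/yr.
For B, 0.060 mm/year × 50 years = 3.0 mm.

3.0 mm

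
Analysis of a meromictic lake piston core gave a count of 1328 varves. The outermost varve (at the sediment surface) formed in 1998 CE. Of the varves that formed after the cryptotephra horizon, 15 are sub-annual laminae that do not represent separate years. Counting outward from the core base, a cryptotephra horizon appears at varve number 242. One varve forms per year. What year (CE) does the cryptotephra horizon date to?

927 CE

Between varve 242 and the sediment surface there are 1328 − 242 = 1086 varves.
1086 − 15 false = 1071 true varves after the cryptotephra horizon.
The varve at the sediment surface is 1998 CE, so the cryptotephra horizon dates to 1998 − 1071 = 927 CE.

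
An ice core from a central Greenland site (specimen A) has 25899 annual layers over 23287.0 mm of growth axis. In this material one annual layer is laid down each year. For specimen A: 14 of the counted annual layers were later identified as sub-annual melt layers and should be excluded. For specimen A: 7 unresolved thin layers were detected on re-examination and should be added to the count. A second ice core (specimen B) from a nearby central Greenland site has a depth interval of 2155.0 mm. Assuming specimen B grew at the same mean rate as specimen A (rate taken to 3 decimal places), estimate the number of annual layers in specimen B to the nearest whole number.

2397 annual layers

Specimen A: true annual layer count = 25899 − 14 + 7 = 25892.
A: 23287.0 mm over 25892 years gives 23287.0 / 25892 ≈ 0.899 mm per year.
B spans 2155.0 / 0.899 = 2397.11 years ≈ 2397 annual layers.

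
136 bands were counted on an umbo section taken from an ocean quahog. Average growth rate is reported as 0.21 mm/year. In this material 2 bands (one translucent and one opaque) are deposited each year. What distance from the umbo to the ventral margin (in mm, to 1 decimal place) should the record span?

With 2 bands per year, 136 / 2 = 68 years.
Length ≈ 0.21 × 68 = 14.3 mm.

14.3 mm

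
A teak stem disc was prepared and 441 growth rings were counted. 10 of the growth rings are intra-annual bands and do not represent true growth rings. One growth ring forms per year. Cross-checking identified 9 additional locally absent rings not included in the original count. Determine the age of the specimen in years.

440 years

Adjusted count: 441 − 10 + 9 = 440 growth rings.
With a one-to-one growth ring periodicity this is 440 years.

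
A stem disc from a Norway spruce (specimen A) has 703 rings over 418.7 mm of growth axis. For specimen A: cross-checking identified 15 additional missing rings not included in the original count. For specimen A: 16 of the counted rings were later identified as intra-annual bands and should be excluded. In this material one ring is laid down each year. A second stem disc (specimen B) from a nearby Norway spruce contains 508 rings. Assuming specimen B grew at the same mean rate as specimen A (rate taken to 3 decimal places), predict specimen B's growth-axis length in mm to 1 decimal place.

Specimen A: correcting the raw count gives 703 − 16 + 15 = 702 true rings.
A: Extension rate ≈ 418.7 / 702 = 0.596 mm per year.
Length of B = 0.596 × 508 = 302.8 mm.

302.8 mm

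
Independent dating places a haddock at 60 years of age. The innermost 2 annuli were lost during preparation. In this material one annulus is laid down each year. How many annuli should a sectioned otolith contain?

Expected annuli over 60 years: 60.
60 − 2 missed = 58 annuli expected in the prepared section.

58 annuli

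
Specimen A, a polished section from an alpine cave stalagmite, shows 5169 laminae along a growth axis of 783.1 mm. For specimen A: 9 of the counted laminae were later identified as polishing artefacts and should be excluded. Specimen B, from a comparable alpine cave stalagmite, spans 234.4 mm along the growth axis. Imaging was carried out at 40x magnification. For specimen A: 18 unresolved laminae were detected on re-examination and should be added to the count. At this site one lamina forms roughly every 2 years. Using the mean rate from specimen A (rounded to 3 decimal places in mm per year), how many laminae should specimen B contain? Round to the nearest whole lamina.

Specimen A: correcting the raw count gives 5169 − 9 + 18 = 5178 true laminae.
Specimen A: at 2 years per lamina, 5178 × 2 = 10356 years.
A: 783.1 mm over 10356 years gives 783.1 / 10356 ≈ 0.076 mm per year.
Specimen B: 234.4 mm / 0.076 mm per year = 3084.21 years; at 2 years per lamina that is 3084.21 / 2 ≈ 1542 laminae.

1542 laminae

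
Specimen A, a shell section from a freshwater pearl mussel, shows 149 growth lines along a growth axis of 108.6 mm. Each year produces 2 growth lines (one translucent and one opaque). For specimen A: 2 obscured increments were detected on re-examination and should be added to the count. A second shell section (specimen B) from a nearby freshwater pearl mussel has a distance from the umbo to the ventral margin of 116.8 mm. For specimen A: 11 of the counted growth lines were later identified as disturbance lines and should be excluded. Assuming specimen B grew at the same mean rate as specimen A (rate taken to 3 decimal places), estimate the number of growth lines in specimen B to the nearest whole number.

151 growth lines

Specimen A: true growth line count = 149 − 11 + 2 = 140.
Specimen A: dividing by 2 growth lines per year: 140 / 2 = 70 years.
A: Mean rate = 108.6 mm / 70 years ≈ 1.551 mm/yr.
B spans 116.8 / 1.551 = 75.31 years; at 2 growth lines per year that is 75.31 × 2 ≈ 151 growth lines.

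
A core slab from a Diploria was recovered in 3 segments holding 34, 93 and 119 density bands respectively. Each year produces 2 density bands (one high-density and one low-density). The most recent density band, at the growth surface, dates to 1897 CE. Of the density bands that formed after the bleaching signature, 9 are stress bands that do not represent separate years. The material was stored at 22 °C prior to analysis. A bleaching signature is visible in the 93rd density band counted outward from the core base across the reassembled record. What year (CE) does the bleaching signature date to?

Total density bands = 34 + 93 + 119 = 246.
Between density band 93 and the growth surface there are 246 − 93 = 153 density bands.
153 − 9 false = 144 true density bands after the bleaching signature.
144 density bands at 2 per year is 144 / 2 = 72 years.
1897 − 72 = 1825 CE.

1825 CE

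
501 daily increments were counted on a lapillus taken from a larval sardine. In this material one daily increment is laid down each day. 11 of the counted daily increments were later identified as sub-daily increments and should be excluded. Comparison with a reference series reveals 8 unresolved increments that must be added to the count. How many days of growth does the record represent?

498 d

After corrections the count is 501 − 11 + 8 = 498 daily increments.
One daily increment per day makes the duration 498 days.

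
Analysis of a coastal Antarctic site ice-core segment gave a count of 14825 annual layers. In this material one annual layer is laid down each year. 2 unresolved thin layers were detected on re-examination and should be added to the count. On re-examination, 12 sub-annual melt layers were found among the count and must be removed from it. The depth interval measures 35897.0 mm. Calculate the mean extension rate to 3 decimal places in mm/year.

After corrections the count is 14825 − 12 + 2 = 14815 annual layers.
Extension rate ≈ 35897.0 / 14815 = 2.423 mm/year.

2.423 mm/year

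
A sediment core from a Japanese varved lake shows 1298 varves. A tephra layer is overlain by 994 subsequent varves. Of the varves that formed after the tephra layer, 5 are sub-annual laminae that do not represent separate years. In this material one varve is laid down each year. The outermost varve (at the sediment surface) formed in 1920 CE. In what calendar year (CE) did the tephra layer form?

931 CE

994 varves post-date the tephra layer.
994 − 5 false = 989 true varves after the tephra layer.
1920 − 989 = 931 CE.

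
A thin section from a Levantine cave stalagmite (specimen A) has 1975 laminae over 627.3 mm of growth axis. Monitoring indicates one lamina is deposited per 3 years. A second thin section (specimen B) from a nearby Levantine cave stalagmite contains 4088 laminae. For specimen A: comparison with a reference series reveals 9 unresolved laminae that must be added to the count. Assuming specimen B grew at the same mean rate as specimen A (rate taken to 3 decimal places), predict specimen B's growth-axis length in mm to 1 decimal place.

1287.7 mm

Specimen A: adjusted count: 1975 + 9 = 1984 laminae.
Specimen A: at 3 years per lamina, 1984 × 3 = 5952 years.
A: Extension rate ≈ 627.3 / 5952 = 0.105 mm/year.
Specimen B: 4088 laminae at 3 years each span 4088 × 3 = 12264 years. B's length ≈ 0.105 × 12264 = 1287.7 mm.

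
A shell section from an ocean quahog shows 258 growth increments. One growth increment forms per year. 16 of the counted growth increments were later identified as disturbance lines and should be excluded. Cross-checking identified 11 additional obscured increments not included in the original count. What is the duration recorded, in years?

253 years

Correcting the raw count gives 258 − 16 + 11 = 253 true growth increments.
One growth increment per year makes the duration 253 years.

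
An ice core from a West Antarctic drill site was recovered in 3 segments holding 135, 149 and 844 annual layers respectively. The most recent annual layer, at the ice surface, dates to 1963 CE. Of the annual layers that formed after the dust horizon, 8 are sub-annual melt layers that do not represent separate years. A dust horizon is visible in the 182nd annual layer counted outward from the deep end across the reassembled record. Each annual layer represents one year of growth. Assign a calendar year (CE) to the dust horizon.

Total annual layers = 135 + 149 + 844 = 1128.
The dust horizon sits at annual layer 182 from the deep end, so 1128 − 182 = 946 annual layers formed after it.
Excluding 8 false annual layers: 946 − 8 = 938.
1963 − 938 = 1025 CE.

1025 CE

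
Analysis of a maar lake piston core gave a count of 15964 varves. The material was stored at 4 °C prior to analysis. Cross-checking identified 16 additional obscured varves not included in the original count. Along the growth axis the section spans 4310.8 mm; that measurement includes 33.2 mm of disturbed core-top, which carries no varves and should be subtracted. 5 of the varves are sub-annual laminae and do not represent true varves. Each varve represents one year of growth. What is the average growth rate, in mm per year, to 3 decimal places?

Correcting the raw count gives 15964 − 5 + 16 = 15975 true varves.
Net length = 4310.8 − 33.2 = 4277.6 mm.
4277.6 mm over 15975 years gives 4277.6 / 15975 ≈ 0.268 mm per year.

0.268 mm per year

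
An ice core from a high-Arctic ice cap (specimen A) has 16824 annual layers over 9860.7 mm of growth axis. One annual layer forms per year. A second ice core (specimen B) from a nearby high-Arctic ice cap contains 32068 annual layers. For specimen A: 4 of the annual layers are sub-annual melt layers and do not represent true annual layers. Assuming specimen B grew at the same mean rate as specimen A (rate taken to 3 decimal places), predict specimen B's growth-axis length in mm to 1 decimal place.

Specimen A: true annual layer count = 16824 − 4 = 16820.
A: Mean rate = 9860.7 mm / 16820 years ≈ 0.586 mm/year.
For B, 0.586 mm/year × 32068 years = 18791.8 mm.

18791.8 mm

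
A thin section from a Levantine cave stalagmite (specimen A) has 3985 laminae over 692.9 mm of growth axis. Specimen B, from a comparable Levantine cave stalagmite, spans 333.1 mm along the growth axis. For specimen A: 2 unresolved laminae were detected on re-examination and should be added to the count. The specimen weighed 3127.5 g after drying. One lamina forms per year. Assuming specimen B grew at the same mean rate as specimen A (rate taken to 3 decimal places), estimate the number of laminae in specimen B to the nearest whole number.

Specimen A: correcting the raw count gives 3985 + 2 = 3987 true laminae.
A: 692.9 mm over 3987 years gives 692.9 / 3987 ≈ 0.174 mm per year.
B spans 333.1 / 0.174 = 1914.37 years ≈ 1914 laminae.

1914 laminae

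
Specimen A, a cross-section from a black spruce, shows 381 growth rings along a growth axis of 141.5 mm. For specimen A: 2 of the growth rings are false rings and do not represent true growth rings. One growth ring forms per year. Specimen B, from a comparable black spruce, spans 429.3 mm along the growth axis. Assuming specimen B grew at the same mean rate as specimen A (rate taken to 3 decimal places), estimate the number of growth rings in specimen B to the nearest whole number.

Specimen A: adjusted count: 381 − 2 = 379 growth rings.
A: Mean rate = 141.5 mm / 379 years ≈ 0.373 mm/yr.
Specimen B: 429.3 mm / 0.373 mm per year = 1150.94 years ≈ 1151 growth rings.

1151 growth rings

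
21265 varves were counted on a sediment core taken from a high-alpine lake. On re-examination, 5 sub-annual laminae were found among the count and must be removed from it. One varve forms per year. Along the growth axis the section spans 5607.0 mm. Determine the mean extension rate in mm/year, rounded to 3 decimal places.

0.264 mm/year

After corrections the count is 21265 − 5 = 21260 varves.
Extension rate ≈ 5607.0 / 21260 = 0.264 mm/year.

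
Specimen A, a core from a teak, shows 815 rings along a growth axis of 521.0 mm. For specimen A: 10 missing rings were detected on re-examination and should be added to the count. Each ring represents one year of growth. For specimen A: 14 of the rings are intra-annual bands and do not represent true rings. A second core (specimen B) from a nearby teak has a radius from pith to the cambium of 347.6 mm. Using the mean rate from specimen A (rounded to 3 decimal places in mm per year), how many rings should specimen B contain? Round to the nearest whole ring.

541 rings

Specimen A: adjusted count: 815 − 14 + 10 = 811 rings.
A: Mean rate = 521.0 mm / 811 years ≈ 0.642 mm/yr.
Specimen B: 347.6 mm / 0.642 mm per year = 541.43 years ≈ 541 rings.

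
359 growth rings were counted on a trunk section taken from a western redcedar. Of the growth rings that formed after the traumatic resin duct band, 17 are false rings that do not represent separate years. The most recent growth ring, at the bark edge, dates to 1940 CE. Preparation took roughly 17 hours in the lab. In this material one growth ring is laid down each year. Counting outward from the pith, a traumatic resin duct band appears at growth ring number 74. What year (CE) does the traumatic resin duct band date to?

1672 CE

Between growth ring 74 and the bark edge there are 359 − 74 = 285 growth rings.
Removing the 17 false growth rings leaves 285 − 17 = 268 true growth rings beyond the traumatic resin duct band.
The growth ring at the bark edge is 1940 CE, so the traumatic resin duct band dates to 1940 − 268 = 1672 CE.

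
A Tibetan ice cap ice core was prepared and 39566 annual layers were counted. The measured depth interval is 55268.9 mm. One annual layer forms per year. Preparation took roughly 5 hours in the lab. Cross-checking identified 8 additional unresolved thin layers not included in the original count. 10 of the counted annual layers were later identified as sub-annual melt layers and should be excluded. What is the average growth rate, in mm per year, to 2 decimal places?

After corrections the count is 39566 − 10 + 8 = 39564 annual layers.
Extension rate ≈ 55268.9 / 39564 = 1.40 mm per year.

1.40 mm per year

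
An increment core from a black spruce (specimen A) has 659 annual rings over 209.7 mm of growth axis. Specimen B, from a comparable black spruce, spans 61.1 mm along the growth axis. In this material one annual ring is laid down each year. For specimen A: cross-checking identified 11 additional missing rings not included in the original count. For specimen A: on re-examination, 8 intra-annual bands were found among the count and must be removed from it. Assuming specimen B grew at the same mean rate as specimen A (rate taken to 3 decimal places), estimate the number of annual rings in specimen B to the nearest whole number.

Specimen A: true annual ring count = 659 − 8 + 11 = 662.
A: Mean rate = 209.7 mm / 662 years ≈ 0.317 mm/year.
B spans 61.1 / 0.317 = 192.74 years ≈ 193 annual rings.

193 annual rings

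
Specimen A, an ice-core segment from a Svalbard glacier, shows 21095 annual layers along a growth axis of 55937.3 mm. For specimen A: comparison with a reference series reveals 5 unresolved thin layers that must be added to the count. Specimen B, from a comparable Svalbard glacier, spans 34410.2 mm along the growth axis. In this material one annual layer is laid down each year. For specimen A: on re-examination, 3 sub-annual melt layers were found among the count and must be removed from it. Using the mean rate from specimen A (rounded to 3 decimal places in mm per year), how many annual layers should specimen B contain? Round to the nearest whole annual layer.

Specimen A: correcting the raw count gives 21095 − 3 + 5 = 21097 true annual layers.
A: 55937.3 mm over 21097 years gives 55937.3 / 21097 ≈ 2.651 mm per year.
B spans 34410.2 / 2.651 = 12980.08 years ≈ 12980 annual layers.

12980 annual layers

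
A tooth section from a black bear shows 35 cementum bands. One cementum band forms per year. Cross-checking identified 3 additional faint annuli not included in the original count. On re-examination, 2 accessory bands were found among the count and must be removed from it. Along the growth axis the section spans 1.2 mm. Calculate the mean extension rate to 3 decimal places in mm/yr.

After corrections the count is 35 − 2 + 3 = 36 cementum bands.
Extension rate ≈ 1.2 / 36 = 0.033 mm/yr.

0.033 mm/yr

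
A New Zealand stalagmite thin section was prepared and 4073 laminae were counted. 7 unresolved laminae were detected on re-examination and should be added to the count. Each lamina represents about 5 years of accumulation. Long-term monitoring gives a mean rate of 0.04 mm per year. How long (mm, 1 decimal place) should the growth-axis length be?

Correcting the raw count gives 4073 + 7 = 4080 true laminae.
Multiplying by 5 years per lamina: 4080 × 5 = 20400 years.
Length ≈ 0.04 × 20400 = 816.0 mm.

816.0 mm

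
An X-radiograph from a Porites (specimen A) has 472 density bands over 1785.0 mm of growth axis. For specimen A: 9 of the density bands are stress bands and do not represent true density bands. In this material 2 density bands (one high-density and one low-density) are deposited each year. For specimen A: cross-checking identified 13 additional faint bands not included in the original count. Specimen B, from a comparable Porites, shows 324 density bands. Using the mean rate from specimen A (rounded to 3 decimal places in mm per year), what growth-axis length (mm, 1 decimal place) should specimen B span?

1215.0 mm

Specimen A: correcting the raw count gives 472 − 9 + 13 = 476 true density bands.
Specimen A: with 2 density bands per year, 476 / 2 = 238 years.
A: 1785.0 mm over 238 years gives 1785.0 / 238 ≈ 7.500 mm per year.
Specimen B: dividing by 2 density bands per year: 324 / 2 = 162 years. Length of B = 7.500 × 162 = 1215.0 mm.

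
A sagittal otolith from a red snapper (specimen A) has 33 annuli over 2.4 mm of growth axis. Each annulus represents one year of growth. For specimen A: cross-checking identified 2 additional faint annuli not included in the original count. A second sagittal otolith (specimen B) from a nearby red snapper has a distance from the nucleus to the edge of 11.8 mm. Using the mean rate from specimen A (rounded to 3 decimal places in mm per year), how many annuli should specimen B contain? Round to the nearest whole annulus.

171 annuli

Specimen A: correcting the raw count gives 33 + 2 = 35 true annuli.
A: Mean rate = 2.4 mm / 35 years ≈ 0.069 mm per year.
Specimen B: 11.8 mm / 0.069 mm per year = 171.01 years ≈ 171 annuli.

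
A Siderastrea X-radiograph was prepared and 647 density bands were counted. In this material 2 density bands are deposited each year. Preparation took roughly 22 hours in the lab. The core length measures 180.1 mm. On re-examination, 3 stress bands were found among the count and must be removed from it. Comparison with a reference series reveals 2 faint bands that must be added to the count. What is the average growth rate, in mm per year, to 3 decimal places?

0.558 mm per year

True density band count = 647 − 3 + 2 = 646.
With 2 density bands per year, 646 / 2 = 323 years.
Extension rate ≈ 180.1 / 323 = 0.558 mm per year.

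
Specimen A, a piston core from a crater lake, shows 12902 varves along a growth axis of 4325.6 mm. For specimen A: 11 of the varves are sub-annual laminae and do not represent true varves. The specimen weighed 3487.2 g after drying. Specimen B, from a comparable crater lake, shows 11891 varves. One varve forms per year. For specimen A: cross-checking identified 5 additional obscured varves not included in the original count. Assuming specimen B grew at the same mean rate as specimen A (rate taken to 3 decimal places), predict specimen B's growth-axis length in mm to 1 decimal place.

3983.5 mm

Specimen A: true varve count = 12902 − 11 + 5 = 12896.
A: Mean rate = 4325.6 mm / 12896 years ≈ 0.335 mm per year.
For B, 0.335 mm/year × 11891 years = 3983.5 mm.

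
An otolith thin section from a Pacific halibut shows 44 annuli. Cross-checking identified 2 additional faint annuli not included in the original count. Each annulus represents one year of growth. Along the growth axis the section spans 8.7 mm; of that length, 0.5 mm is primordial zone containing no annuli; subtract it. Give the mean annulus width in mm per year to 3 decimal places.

True annulus count = 44 + 2 = 46.
Removing the 0.5 mm offcut leaves 8.7 − 0.5 = 8.2 mm.
Mean rate = 8.2 mm / 46 years ≈ 0.178 mm per year.

0.178 mm per year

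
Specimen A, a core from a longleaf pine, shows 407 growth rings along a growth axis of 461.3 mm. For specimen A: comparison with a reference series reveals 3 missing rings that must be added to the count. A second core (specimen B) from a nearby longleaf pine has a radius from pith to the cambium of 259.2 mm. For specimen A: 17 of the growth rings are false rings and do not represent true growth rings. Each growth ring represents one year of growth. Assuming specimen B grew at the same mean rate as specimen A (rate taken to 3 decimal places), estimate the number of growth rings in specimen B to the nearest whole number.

Specimen A: correcting the raw count gives 407 − 17 + 3 = 393 true growth rings.
A: Extension rate ≈ 461.3 / 393 = 1.174 mm/yr.
Specimen B: 259.2 mm / 1.174 mm per year = 220.78 years ≈ 221 growth rings.

221 growth rings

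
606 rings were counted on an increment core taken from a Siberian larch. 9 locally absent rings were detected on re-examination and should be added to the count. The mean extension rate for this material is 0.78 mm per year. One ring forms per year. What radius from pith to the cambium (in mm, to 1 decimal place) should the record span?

479.7 mm

After corrections the count is 606 + 9 = 615 rings.
Predicted length = 0.78 mm/year × 615 years = 479.7 mm.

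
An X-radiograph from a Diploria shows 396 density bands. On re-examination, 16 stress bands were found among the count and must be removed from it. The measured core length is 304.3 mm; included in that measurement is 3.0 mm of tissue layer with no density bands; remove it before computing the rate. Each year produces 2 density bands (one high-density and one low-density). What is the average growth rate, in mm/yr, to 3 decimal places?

1.586 mm/yr

Correcting the raw count gives 396 − 16 = 380 true density bands.
With 2 density bands per year, 380 / 2 = 190 years.
Net length = 304.3 − 3.0 = 301.3 mm.
Extension rate ≈ 301.3 / 190 = 1.586 mm/yr.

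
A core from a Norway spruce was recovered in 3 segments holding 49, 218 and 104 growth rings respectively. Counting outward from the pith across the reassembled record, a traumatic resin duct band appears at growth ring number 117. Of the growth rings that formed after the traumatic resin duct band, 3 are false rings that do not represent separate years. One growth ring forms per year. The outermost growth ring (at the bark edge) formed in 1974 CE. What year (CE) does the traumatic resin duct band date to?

Total growth rings = 49 + 218 + 104 = 371.
Between growth ring 117 and the bark edge there are 371 − 117 = 254 growth rings.
254 − 3 false = 251 true growth rings after the traumatic resin duct band.
The growth ring at the bark edge is 1974 CE, so the traumatic resin duct band dates to 1974 − 251 = 1723 CE.

1723 CE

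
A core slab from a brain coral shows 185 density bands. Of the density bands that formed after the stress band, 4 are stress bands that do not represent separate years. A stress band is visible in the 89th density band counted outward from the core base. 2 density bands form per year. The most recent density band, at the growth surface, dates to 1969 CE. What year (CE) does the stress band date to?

1923 CE

185 − 89 = 96 density bands lie beyond the stress band toward the growth surface.
Removing the 4 false density bands leaves 96 − 4 = 92 true density bands beyond the stress band.
With 2 density bands per year, 92 / 2 = 46 years.
Counting back 46 years from 1969 CE places the stress band in 1969 − 46 = 1923 CE.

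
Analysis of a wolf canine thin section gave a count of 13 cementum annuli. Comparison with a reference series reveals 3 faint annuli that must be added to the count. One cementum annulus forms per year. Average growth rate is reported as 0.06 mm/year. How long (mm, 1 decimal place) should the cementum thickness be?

1.0 mm

Adjusted count: 13 + 3 = 16 cementum annuli.
Length ≈ 0.06 × 16 = 1.0 mm.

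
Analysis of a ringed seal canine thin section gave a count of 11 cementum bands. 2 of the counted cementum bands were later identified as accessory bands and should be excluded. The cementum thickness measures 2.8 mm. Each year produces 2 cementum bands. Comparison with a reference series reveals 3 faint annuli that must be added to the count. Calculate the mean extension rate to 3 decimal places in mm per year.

0.467 mm per year

Correcting the raw count gives 11 − 2 + 3 = 12 true cementum bands.
Dividing by 2 cementum bands per year: 12 / 2 = 6 years.
2.8 mm over 6 years gives 2.8 / 6 ≈ 0.467 mm per year.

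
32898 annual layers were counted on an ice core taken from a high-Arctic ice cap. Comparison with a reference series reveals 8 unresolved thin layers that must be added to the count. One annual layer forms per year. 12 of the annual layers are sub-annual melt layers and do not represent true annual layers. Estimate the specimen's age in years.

Correcting the raw count gives 32898 − 12 + 8 = 32894 true annual layers.
With a one-to-one annual layer periodicity this is 32894 years.

32894 years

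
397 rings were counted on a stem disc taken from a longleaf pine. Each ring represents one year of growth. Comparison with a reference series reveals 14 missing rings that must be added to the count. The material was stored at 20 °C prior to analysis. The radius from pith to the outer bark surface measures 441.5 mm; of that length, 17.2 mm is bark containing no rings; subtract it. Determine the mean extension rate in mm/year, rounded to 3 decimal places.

After corrections the count is 397 + 14 = 411 rings.
The growth record spans 441.5 − 17.2 = 424.3 mm.
424.3 mm over 411 years gives 424.3 / 411 ≈ 1.032 mm/year.

1.032 mm/year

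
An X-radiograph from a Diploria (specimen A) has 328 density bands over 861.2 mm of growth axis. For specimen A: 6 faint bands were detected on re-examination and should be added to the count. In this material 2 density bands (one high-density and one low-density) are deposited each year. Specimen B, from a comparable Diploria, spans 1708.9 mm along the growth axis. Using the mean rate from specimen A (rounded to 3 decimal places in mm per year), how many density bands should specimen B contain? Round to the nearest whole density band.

Specimen A: correcting the raw count gives 328 + 6 = 334 true density bands.
Specimen A: 334 density bands at 2 per year is 334 / 2 = 167 years.
A: 861.2 mm over 167 years gives 861.2 / 167 ≈ 5.157 mm per year.
Specimen B: 1708.9 mm / 5.157 mm per year = 331.37 years; at 2 density bands per year that is 331.37 × 2 ≈ 663 density bands.

663 density bands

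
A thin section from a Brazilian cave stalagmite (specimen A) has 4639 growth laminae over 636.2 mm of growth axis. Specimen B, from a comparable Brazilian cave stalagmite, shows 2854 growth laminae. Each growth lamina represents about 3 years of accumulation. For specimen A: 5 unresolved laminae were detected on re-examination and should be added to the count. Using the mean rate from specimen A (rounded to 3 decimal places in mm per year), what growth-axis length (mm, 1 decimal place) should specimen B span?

393.9 mm

Specimen A: correcting the raw count gives 4639 + 5 = 4644 true growth laminae.
Specimen A: at 3 years per growth lamina, 4644 × 3 = 13932 years.
A: Mean rate = 636.2 mm / 13932 years ≈ 0.046 mm per year.
Specimen B: 2854 growth laminae at 3 years each span 2854 × 3 = 8562 years. B's length ≈ 0.046 × 8562 = 393.9 mm.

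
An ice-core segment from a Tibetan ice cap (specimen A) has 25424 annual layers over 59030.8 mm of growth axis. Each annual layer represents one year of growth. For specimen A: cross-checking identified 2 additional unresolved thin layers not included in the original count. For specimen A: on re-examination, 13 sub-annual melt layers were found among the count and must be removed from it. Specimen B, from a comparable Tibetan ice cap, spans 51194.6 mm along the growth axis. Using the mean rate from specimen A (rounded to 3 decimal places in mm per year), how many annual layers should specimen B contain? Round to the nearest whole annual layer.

22038 annual layers

Specimen A: adjusted count: 25424 − 13 + 2 = 25413 annual layers.
A: Mean rate = 59030.8 mm / 25413 years ≈ 2.323 mm/yr.
Specimen B: 51194.6 mm / 2.323 mm per year = 22038.14 years ≈ 22038 annual layers.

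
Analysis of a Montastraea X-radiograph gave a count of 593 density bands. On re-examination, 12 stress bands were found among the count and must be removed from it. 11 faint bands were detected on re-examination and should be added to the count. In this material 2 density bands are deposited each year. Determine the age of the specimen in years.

Correcting the raw count gives 593 − 12 + 11 = 592 true density bands.
With 2 density bands per year, 592 / 2 = 296 years.

296 yr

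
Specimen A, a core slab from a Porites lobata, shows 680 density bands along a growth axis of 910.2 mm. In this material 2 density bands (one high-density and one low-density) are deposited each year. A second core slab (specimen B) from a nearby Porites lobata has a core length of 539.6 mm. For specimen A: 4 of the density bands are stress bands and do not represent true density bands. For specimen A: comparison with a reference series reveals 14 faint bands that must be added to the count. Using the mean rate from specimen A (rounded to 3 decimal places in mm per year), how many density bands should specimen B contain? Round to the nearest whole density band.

Specimen A: adjusted count: 680 − 4 + 14 = 690 density bands.
Specimen A: dividing by 2 density bands per year: 690 / 2 = 345 years.
A: Mean rate = 910.2 mm / 345 years ≈ 2.638 mm/year.
For B, 539.6 / 2.638 = 204.55 years; at 2 density bands per year that is 204.55 × 2 ≈ 409 density bands.

409 density bands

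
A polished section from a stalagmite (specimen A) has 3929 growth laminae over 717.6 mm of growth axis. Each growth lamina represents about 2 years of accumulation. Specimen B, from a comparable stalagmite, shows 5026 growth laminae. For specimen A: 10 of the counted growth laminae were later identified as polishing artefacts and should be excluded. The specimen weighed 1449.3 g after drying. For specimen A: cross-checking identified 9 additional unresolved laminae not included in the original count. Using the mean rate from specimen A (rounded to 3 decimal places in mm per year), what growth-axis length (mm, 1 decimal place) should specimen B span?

Specimen A: adjusted count: 3929 − 10 + 9 = 3928 growth laminae.
Specimen A: at 2 years per growth lamina, 3928 × 2 = 7856 years.
A: Extension rate ≈ 717.6 / 7856 = 0.091 mm/year.
Specimen B: multiplying by 2 years per growth lamina: 5026 × 2 = 10052 years. B's length ≈ 0.091 × 10052 = 914.7 mm.

914.7 mm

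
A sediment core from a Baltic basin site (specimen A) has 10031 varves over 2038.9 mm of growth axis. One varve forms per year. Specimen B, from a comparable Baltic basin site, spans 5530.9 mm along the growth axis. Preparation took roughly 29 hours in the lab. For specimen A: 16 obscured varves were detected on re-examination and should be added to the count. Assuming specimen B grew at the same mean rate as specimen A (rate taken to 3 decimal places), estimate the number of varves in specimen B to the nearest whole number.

27246 varves

Specimen A: correcting the raw count gives 10031 + 16 = 10047 true varves.
A: Extension rate ≈ 2038.9 / 10047 = 0.203 mm per year.
For B, 5530.9 / 0.203 = 27245.81 years ≈ 27246 varves.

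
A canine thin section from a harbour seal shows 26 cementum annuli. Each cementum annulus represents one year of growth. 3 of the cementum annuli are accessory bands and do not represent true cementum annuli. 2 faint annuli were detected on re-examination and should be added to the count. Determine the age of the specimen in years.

After corrections the count is 26 − 3 + 2 = 25 cementum annuli.
At one cementum annulus per year, that is 25 years.

25 years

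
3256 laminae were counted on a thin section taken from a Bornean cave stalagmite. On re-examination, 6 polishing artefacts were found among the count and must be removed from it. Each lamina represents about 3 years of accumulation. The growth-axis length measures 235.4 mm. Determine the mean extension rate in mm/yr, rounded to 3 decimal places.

True lamina count = 3256 − 6 = 3250.
3250 laminae at 3 years each span 3250 × 3 = 9750 years.
Extension rate ≈ 235.4 / 9750 = 0.024 mm/yr.

0.024 mm/yr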